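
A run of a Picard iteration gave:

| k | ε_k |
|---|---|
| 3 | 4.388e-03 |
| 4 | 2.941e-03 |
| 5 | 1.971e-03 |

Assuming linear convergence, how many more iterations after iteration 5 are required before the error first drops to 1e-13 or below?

60

Rate ρ ≈ ε_5/ε_4 = 1.971e-03/2.941e-03 = 0.6702.
After j more steps, ε_{5+j} ≈ 1.971e-03·ρ^j; need ρ^j ≤ 1e-13/1.971e-03 = 5.07357e-11.
j ≥ ln(5.07357e-11)/ln(0.6702) = -23.7044/-0.40018 = 59.234.
So 60 more iterations are needed.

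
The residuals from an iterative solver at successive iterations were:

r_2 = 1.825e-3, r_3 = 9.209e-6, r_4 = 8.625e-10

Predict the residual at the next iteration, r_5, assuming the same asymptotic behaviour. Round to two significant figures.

First estimate the order: p ≈ ln(r_4/r_3) / ln(r_3/r_2) = ln(8.625e-10/9.209e-6)/ln(9.209e-6/1.825e-3) = ln(9.36584e-05)/ln(0.00504603) ≈ 1.7538.
Then r_5 ≈ r_4·(r_4/r_3)^p = 8.625e-10·(9.36584e-05)^1.7538 = 8.625e-10·8.60793e-08 ≈ 7.424e-17.

7.4e-17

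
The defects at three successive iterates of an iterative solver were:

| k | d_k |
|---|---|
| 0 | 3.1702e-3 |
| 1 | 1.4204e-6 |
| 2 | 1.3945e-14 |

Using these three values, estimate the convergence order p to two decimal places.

2.39

p ≈ ln(d_2/d_1) / ln(d_1/d_0)
  = ln(1.3945e-14/1.4204e-6) / ln(1.4204e-6/3.1702e-3)
  = ln(9.81766e-09) / ln(0.000448047)
  = -18.43908 / -7.71061 ≈ 2.39139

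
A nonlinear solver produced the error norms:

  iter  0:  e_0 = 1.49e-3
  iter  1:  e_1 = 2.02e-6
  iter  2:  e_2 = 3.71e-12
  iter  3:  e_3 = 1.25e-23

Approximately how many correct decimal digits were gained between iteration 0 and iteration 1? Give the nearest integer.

Digits gained ≈ log₁₀(e_0/e_1) = log₁₀(1.49e-3/2.02e-6) = log₁₀(737.624) ≈ 2.868.

3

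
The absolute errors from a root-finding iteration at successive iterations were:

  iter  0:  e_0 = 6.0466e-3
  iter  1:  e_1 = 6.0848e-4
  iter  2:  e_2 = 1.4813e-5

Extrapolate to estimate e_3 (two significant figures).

3.6e-8

First estimate the order: p ≈ ln(e_2/e_1) / ln(e_1/e_0) = ln(1.4813e-5/6.0848e-4)/ln(6.0848e-4/6.0466e-3) = ln(0.0243443)/ln(0.100632) ≈ 1.6180.
Then e_3 ≈ e_2·(e_2/e_1)^p = 1.4813e-5·(0.0243443)^1.6180 = 1.4813e-5·0.00245014 ≈ 3.629e-08.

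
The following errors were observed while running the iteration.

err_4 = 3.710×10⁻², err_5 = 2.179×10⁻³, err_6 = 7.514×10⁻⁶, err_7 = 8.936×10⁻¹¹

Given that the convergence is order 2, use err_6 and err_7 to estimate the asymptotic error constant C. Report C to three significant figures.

C ≈ err_7 / err_6^2
  = 8.936×10⁻¹¹ / (7.514×10⁻⁶)^2
  = 8.936×10⁻¹¹ / 5.64602e-11 ≈ 1.5827

1.58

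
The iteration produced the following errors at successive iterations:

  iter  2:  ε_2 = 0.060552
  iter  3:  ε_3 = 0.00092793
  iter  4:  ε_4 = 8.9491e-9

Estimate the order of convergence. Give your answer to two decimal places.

p ≈ ln(ε_4/ε_3) / ln(ε_3/ε_2)
  = ln(8.9491e-9/0.00092793) / ln(0.00092793/0.060552)
  = ln(9.64415e-06) / ln(0.0153245)
  = -11.54916 / -4.17830 ≈ 2.76408

2.76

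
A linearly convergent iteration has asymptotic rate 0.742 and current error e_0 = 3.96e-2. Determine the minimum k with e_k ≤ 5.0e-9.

After k steps, e_k ≈ 3.96e-2·0.742^k.
Need 0.742^k ≤ 5.0e-9/3.96e-2 = 1.26263e-07.
k ≥ ln(1.26263e-07)/ln(0.742) = -15.8849/-0.29841 = 53.232.
Smallest integer k = 54.

54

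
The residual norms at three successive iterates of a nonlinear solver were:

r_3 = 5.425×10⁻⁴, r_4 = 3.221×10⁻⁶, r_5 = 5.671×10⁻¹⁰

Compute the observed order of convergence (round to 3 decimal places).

1.686

p ≈ ln(r_5/r_4) / ln(r_4/r_3)
  = ln(5.671×10⁻¹⁰/3.221×10⁻⁶) / ln(3.221×10⁻⁶/5.425×10⁻⁴)
  = ln(0.000176063) / ln(0.00593733)
  = -8.644669 / -5.126496 ≈ 1.686272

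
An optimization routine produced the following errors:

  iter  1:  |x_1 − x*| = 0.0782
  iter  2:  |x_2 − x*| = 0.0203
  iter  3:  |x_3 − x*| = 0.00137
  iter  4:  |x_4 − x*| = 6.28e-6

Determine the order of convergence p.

2

Consecutive ratios: |x_4 − x*|/|x_3 − x*| = 6.28e-6/0.00137 = 0.00458394, |x_3 − x*|/|x_2 − x*| = 0.00137/0.0203 = 0.0674877.
p ≈ ln(0.00458394)/ln(0.0674877) = -5.3852/-2.6958 ≈ 2.00.
So the convergence is quadratic (order 2).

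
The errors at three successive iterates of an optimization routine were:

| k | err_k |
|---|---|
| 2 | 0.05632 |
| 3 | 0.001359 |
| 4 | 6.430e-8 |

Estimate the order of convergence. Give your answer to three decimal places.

p ≈ ln(err_4/err_3) / ln(err_3/err_2)
  = ln(6.430e-8/0.001359) / ln(0.001359/0.05632)
  = ln(4.73142e-05) / ln(0.02413)
  = -9.958700 / -3.724299 ≈ 2.673980

2.674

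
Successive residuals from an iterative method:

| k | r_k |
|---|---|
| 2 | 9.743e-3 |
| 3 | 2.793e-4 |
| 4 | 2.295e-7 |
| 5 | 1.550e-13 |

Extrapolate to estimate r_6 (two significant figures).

7.1e-26

First estimate the order: p ≈ ln(r_5/r_4) / ln(r_4/r_3) = ln(1.550e-13/2.295e-7)/ln(2.295e-7/2.793e-4) = ln(6.75381e-07)/ln(0.000821697) ≈ 2.0000.
Then r_6 ≈ r_5·(r_5/r_4)^p = 1.550e-13·(6.75381e-07)^2.0000 = 1.550e-13·4.56139e-13 ≈ 7.07e-26.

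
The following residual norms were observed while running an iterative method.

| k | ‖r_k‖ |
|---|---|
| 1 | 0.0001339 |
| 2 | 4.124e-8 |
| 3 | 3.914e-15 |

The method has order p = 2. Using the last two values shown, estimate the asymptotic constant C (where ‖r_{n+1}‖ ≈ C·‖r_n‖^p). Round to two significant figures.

C ≈ ‖r_3‖ / ‖r_2‖^2
  = 3.914e-15 / (4.124e-8)^2
  = 3.914e-15 / 1.70074e-15 ≈ 2.3014

2.3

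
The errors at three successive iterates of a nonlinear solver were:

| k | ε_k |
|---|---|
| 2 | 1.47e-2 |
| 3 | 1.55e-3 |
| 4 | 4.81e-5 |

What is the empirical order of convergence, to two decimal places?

p ≈ ln(ε_4/ε_3) / ln(ε_3/ε_2)
  = ln(4.81e-5/1.55e-3) / ln(1.55e-3/1.47e-2)
  = ln(0.0310323) / ln(0.105442)
  = -3.47273 / -2.24959 ≈ 1.54372

1.54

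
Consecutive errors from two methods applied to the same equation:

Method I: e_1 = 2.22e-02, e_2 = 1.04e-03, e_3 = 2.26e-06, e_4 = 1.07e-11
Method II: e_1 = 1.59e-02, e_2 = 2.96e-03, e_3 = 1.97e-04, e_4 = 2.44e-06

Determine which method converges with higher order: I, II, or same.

I

Method I: p ≈ ln(1.07e-11/2.26e-06)/ln(2.26e-06/1.04e-03) ≈ 2.00.
Method II: p ≈ ln(2.44e-06/1.97e-04)/ln(1.97e-04/2.96e-03) ≈ 1.62.
Method I has the higher order (≈2.0 vs ≈1.6).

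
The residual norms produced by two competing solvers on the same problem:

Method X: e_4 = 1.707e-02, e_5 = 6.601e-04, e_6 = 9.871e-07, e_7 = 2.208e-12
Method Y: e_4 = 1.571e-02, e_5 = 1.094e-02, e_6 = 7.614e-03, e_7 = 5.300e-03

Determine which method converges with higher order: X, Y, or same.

Method X: p ≈ ln(2.208e-12/9.871e-07)/ln(9.871e-07/6.601e-04) ≈ 2.00.
Method Y: p ≈ ln(5.300e-03/7.614e-03)/ln(7.614e-03/1.094e-02) ≈ 1.00.
Method X has the higher order (≈2.0 vs ≈1.0).

X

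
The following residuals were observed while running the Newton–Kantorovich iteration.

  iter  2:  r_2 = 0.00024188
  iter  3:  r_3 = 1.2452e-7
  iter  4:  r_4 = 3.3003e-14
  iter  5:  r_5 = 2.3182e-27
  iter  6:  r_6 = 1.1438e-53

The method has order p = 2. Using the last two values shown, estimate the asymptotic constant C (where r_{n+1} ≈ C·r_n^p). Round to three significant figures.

2.13

C ≈ r_6 / r_5^2
  = 1.1438e-53 / (2.3182e-27)^2
  = 1.1438e-53 / 5.37405e-54 ≈ 2.1284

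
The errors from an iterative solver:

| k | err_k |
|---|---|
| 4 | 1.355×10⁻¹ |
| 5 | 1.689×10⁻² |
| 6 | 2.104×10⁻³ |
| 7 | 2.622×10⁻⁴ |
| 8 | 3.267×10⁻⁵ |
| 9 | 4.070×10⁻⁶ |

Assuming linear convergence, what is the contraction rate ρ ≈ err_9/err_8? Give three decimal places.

ρ ≈ err_9/err_8 = 4.070×10⁻⁶/3.267×10⁻⁵ = 0.12458

0.125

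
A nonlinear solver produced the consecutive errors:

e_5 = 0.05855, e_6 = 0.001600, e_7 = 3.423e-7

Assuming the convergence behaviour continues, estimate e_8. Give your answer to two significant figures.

8.3e-16

First estimate the order: p ≈ ln(e_7/e_6) / ln(e_6/e_5) = ln(3.423e-7/0.001600)/ln(0.001600/0.05855) = ln(0.000213937)/ln(0.0273271) ≈ 2.3473.
Then e_8 ≈ e_7·(e_7/e_6)^p = 3.423e-7·(0.000213937)^2.3473 = 3.423e-7·2.43265e-09 ≈ 8.327e-16.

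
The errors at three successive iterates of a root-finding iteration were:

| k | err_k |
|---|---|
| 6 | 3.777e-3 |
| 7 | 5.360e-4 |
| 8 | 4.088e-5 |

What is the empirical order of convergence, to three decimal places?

p ≈ ln(err_8/err_7) / ln(err_7/err_6)
  = ln(4.088e-5/5.360e-4) / ln(5.360e-4/3.777e-3)
  = ln(0.0762687) / ln(0.141912)
  = -2.573493 / -1.952548 ≈ 1.318018

1.318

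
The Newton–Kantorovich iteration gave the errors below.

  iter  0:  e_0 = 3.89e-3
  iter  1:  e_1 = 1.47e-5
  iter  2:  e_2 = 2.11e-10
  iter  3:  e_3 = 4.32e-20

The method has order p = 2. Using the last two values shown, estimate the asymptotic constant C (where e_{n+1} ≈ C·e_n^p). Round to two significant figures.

0.97

C ≈ e_3 / e_2^2
  = 4.32e-20 / (2.11e-10)^2
  = 4.32e-20 / 4.4521e-20 ≈ 0.97033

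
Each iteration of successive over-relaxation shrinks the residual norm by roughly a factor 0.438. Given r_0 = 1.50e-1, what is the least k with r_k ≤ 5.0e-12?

30

After k steps, r_k ≈ 1.50e-1·0.438^k.
Need 0.438^k ≤ 5.0e-12/1.50e-1 = 3.33333e-11.
k ≥ ln(3.33333e-11)/ln(0.438) = -24.1245/-0.82554 = 29.223.
Smallest integer k = 30.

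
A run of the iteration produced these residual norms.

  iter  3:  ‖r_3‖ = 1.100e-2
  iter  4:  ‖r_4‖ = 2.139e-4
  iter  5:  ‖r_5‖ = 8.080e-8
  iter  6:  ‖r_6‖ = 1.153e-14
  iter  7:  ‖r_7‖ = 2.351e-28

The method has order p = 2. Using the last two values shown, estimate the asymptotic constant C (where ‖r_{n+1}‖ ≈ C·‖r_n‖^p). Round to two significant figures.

1.8

C ≈ ‖r_7‖ / ‖r_6‖^2
  = 2.351e-28 / (1.153e-14)^2
  = 2.351e-28 / 1.32941e-28 ≈ 1.7685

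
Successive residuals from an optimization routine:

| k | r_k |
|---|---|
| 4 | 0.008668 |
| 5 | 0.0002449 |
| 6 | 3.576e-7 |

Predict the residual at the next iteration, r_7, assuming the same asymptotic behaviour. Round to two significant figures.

First estimate the order: p ≈ ln(r_6/r_5) / ln(r_5/r_4) = ln(3.576e-7/0.0002449)/ln(0.0002449/0.008668) = ln(0.00146019)/ln(0.0282533) ≈ 1.8307.
Then r_7 ≈ r_6·(r_6/r_5)^p = 3.576e-7·(0.00146019)^1.8307 = 3.576e-7·6.43998e-06 ≈ 2.303e-12.

2.3e-12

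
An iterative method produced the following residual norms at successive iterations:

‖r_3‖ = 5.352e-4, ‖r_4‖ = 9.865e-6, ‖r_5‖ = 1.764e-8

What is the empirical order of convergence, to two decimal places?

1.58

p ≈ ln(‖r_5‖/‖r_4‖) / ln(‖r_4‖/‖r_3‖)
  = ln(1.764e-8/9.865e-6) / ln(9.865e-6/5.352e-4)
  = ln(0.00178814) / ln(0.0184324)
  = -6.32658 / -3.99365 ≈ 1.58416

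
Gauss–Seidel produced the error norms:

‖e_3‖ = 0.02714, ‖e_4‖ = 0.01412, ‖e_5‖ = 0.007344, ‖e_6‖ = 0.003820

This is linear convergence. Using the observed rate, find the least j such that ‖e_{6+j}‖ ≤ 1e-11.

31

Rate ρ ≈ ‖e_6‖/‖e_5‖ = 0.003820/0.007344 = 0.5202.
After j more steps, ‖e_{6+j}‖ ≈ 0.003820·ρ^j; need ρ^j ≤ 1e-11/0.003820 = 2.6178e-09.
j ≥ ln(2.6178e-09)/ln(0.5202) = -19.7609/-0.65354 = 30.237.
So 31 more iterations are needed.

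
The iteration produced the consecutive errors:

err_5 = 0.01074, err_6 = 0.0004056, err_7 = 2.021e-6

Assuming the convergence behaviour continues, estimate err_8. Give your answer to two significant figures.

First estimate the order: p ≈ ln(err_7/err_6) / ln(err_6/err_5) = ln(2.021e-6/0.0004056)/ln(0.0004056/0.01074) = ln(0.00498274)/ln(0.0377654) ≈ 1.6182.
Then err_8 ≈ err_7·(err_7/err_6)^p = 2.021e-6·(0.00498274)^1.6182 = 2.021e-6·0.00018795 ≈ 3.798e-10.

3.8e-10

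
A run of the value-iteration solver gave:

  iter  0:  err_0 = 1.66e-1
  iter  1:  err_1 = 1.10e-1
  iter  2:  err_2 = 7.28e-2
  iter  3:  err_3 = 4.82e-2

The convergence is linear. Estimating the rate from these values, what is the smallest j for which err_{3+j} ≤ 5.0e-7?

28

Rate ρ ≈ err_3/err_2 = 4.82e-2/7.28e-2 = 0.6621.
After j more steps, err_{3+j} ≈ 4.82e-2·ρ^j; need ρ^j ≤ 5.0e-7/4.82e-2 = 1.03734e-05.
j ≥ ln(1.03734e-05)/ln(0.6621) = -11.4763/-0.41234 = 27.832.
So 28 more iterations are needed.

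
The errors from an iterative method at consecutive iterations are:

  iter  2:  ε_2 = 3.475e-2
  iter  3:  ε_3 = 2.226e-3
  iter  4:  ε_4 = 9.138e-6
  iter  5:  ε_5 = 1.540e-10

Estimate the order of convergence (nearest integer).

2

Consecutive ratios: ε_5/ε_4 = 1.540e-10/9.138e-6 = 1.68527e-05, ε_4/ε_3 = 9.138e-6/2.226e-3 = 0.00410512.
p ≈ ln(1.68527e-05)/ln(0.00410512) = -10.9910/-5.4955 ≈ 2.00.
So the convergence is quadratic (order 2).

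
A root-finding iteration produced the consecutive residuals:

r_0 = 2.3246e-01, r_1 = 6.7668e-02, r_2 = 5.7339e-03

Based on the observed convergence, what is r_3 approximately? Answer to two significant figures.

4.1e-5

First estimate the order: p ≈ ln(r_2/r_1) / ln(r_1/r_0) = ln(5.7339e-03/6.7668e-02)/ln(6.7668e-02/2.3246e-01) = ln(0.0847358)/ln(0.291095) ≈ 2.0000.
Then r_3 ≈ r_2·(r_2/r_1)^p = 5.7339e-03·(0.0847358)^2.0000 = 5.7339e-03·0.00718016 ≈ 4.117e-05.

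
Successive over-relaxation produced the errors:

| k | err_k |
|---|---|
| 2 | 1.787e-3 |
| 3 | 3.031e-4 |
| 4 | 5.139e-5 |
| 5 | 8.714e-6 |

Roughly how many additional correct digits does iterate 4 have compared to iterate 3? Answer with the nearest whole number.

Digits gained ≈ log₁₀(err_3/err_4) = log₁₀(3.031e-4/5.139e-5) = log₁₀(5.89803) ≈ 0.771.

1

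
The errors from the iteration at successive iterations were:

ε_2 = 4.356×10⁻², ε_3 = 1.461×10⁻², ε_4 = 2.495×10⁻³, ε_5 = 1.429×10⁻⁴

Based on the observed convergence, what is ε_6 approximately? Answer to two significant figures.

First estimate the order: p ≈ ln(ε_5/ε_4) / ln(ε_4/ε_3) = ln(1.429×10⁻⁴/2.495×10⁻³)/ln(2.495×10⁻³/1.461×10⁻²) = ln(0.0572745)/ln(0.170773) ≈ 1.6181.
Then ε_6 ≈ ε_5·(ε_5/ε_4)^p = 1.429×10⁻⁴·(0.0572745)^1.6181 = 1.429×10⁻⁴·0.00977816 ≈ 1.397e-06.

1.4e-6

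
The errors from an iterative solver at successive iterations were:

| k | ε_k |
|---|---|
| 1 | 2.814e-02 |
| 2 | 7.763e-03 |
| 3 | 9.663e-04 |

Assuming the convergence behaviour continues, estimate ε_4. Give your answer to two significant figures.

First estimate the order: p ≈ ln(ε_3/ε_2) / ln(ε_2/ε_1) = ln(9.663e-04/7.763e-03)/ln(7.763e-03/2.814e-02) = ln(0.124475)/ln(0.275871) ≈ 1.6180.
Then ε_4 ≈ ε_3·(ε_3/ε_2)^p = 9.663e-04·(0.124475)^1.6180 = 9.663e-04·0.0343434 ≈ 3.319e-05.

3.3e-5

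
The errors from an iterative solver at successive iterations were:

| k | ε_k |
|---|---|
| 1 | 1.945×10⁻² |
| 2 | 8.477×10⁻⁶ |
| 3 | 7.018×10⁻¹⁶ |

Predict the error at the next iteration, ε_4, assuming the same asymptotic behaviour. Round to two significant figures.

4.0e-46

First estimate the order: p ≈ ln(ε_3/ε_2) / ln(ε_2/ε_1) = ln(7.018×10⁻¹⁶/8.477×10⁻⁶)/ln(8.477×10⁻⁶/1.945×10⁻²) = ln(8.27887e-11)/ln(0.000435835) ≈ 3.0000.
Then ε_4 ≈ ε_3·(ε_3/ε_2)^p = 7.018×10⁻¹⁶·(8.27887e-11)^3.0000 = 7.018×10⁻¹⁶·5.67431e-31 ≈ 3.982e-46.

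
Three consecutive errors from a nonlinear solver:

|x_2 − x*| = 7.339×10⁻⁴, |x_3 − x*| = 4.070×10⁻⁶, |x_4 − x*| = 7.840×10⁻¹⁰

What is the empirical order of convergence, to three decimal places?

p ≈ ln(|x_4 − x*|/|x_3 − x*|) / ln(|x_3 − x*|/|x_2 − x*|)
  = ln(7.840×10⁻¹⁰/4.070×10⁻⁶) / ln(4.070×10⁻⁶/7.339×10⁻⁴)
  = ln(0.000192629) / ln(0.00554571)
  = -8.554744 / -5.194731 ≈ 1.646812

1.647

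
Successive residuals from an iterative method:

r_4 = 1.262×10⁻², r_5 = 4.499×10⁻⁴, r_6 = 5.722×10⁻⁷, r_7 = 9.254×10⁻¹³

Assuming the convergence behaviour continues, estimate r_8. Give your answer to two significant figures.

2.4e-24

First estimate the order: p ≈ ln(r_7/r_6) / ln(r_6/r_5) = ln(9.254×10⁻¹³/5.722×10⁻⁷)/ln(5.722×10⁻⁷/4.499×10⁻⁴) = ln(1.61727e-06)/ln(0.00127184) ≈ 2.0000.
Then r_8 ≈ r_7·(r_7/r_6)^p = 9.254×10⁻¹³·(1.61727e-06)^2.0000 = 9.254×10⁻¹³·2.61556e-12 ≈ 2.42e-24.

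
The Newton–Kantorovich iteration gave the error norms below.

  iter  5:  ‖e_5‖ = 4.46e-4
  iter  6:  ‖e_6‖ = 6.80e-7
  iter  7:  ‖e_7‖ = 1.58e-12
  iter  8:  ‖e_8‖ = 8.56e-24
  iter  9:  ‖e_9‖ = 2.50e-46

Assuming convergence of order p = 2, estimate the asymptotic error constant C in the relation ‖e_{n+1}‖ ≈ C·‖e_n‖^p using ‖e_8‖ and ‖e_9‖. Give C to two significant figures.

3.4

C ≈ ‖e_9‖ / ‖e_8‖^2
  = 2.50e-46 / (8.56e-24)^2
  = 2.50e-46 / 7.32736e-47 ≈ 3.4119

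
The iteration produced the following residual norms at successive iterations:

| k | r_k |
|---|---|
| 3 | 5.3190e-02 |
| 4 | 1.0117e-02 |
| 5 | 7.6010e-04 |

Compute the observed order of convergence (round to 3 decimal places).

p ≈ ln(r_5/r_4) / ln(r_4/r_3)
  = ln(7.6010e-04/1.0117e-02) / ln(1.0117e-02/5.3190e-02)
  = ln(0.075131) / ln(0.190205)
  = -2.588522 / -1.659653 ≈ 1.559677

1.560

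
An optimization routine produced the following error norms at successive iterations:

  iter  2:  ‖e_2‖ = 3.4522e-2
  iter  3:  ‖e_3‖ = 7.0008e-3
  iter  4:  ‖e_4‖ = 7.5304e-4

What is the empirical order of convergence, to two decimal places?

1.40

p ≈ ln(‖e_4‖/‖e_3‖) / ln(‖e_3‖/‖e_2‖)
  = ln(7.5304e-4/7.0008e-3) / ln(7.0008e-3/3.4522e-2)
  = ln(0.107565) / ln(0.202792)
  = -2.22966 / -1.59557 ≈ 1.39741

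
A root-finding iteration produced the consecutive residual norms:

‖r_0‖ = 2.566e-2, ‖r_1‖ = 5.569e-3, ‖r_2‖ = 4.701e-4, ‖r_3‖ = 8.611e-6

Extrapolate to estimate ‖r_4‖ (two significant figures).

First estimate the order: p ≈ ln(‖r_3‖/‖r_2‖) / ln(‖r_2‖/‖r_1‖) = ln(8.611e-6/4.701e-4)/ln(4.701e-4/5.569e-3) = ln(0.0183174)/ln(0.0844137) ≈ 1.6181.
Then ‖r_4‖ ≈ ‖r_3‖·(‖r_3‖/‖r_2‖)^p = 8.611e-6·(0.0183174)^1.6181 = 8.611e-6·0.00154575 ≈ 1.331e-08.

1.3e-8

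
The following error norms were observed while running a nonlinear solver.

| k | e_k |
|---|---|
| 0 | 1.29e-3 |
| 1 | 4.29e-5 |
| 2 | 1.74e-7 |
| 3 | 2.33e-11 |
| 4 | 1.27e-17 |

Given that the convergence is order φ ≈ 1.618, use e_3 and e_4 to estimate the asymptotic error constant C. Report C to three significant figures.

C ≈ e_4 / e_3^1.618
  = 1.27e-17 / (2.33e-11)^1.618
  = 1.27e-17 / 6.25723e-18 ≈ 2.0297

2.03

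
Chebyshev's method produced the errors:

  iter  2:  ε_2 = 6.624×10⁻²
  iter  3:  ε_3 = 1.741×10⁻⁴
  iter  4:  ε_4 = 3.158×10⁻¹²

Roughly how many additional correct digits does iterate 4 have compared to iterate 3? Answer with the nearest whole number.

Digits gained ≈ log₁₀(ε_3/ε_4) = log₁₀(1.741×10⁻⁴/3.158×10⁻¹²) = log₁₀(5.51298e+07) ≈ 7.741.

8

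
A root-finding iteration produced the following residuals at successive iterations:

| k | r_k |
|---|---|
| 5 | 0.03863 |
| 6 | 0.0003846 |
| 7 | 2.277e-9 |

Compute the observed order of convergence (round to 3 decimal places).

2.611

p ≈ ln(r_7/r_6) / ln(r_6/r_5)
  = ln(2.277e-9/0.0003846) / ln(0.0003846/0.03863)
  = ln(5.92044e-06) / ln(0.00995599)
  = -12.037100 / -4.609581 ≈ 2.611322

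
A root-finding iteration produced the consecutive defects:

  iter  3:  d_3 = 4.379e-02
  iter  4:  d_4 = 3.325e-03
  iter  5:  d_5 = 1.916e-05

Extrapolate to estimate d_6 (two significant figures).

6.4e-10

First estimate the order: p ≈ ln(d_5/d_4) / ln(d_4/d_3) = ln(1.916e-05/3.325e-03)/ln(3.325e-03/4.379e-02) = ln(0.00576241)/ln(0.0759306) ≈ 2.0002.
Then d_6 ≈ d_5·(d_5/d_4)^p = 1.916e-05·(0.00576241)^2.0002 = 1.916e-05·3.31711e-05 ≈ 6.356e-10.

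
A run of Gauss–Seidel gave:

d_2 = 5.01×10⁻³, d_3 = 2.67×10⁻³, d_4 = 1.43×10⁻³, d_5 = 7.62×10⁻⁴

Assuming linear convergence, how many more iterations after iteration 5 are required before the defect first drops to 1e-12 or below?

Rate ρ ≈ d_5/d_4 = 7.62×10⁻⁴/1.43×10⁻³ = 0.5329.
After j more steps, d_{5+j} ≈ 7.62×10⁻⁴·ρ^j; need ρ^j ≤ 1e-12/7.62×10⁻⁴ = 1.31234e-09.
j ≥ ln(1.31234e-09)/ln(0.5329) = -20.4515/-0.62942 = 32.493.
So 33 more iterations are needed.

33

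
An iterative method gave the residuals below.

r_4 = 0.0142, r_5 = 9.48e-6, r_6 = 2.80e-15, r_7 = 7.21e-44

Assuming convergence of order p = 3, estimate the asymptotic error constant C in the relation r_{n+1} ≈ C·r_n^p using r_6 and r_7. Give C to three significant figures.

3.28

C ≈ r_7 / r_6^3
  = 7.21e-44 / (2.80e-15)^3
  = 7.21e-44 / 2.1952e-44 ≈ 3.2844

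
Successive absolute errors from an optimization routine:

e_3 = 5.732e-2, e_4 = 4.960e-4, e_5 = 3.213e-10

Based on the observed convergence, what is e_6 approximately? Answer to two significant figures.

First estimate the order: p ≈ ln(e_5/e_4) / ln(e_4/e_3) = ln(3.213e-10/4.960e-4)/ln(4.960e-4/5.732e-2) = ln(6.47782e-07)/ln(0.00865318) ≈ 3.0000.
Then e_6 ≈ e_5·(e_5/e_4)^p = 3.213e-10·(6.47782e-07)^3.0000 = 3.213e-10·2.71823e-19 ≈ 8.734e-29.

8.7e-29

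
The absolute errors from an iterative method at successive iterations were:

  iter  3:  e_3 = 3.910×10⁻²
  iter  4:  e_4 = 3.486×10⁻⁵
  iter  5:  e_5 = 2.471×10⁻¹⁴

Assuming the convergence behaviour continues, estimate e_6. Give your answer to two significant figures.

8.8e-42

First estimate the order: p ≈ ln(e_5/e_4) / ln(e_4/e_3) = ln(2.471×10⁻¹⁴/3.486×10⁻⁵)/ln(3.486×10⁻⁵/3.910×10⁻²) = ln(7.08835e-10)/ln(0.00089156) ≈ 3.0000.
Then e_6 ≈ e_5·(e_5/e_4)^p = 2.471×10⁻¹⁴·(7.08835e-10)^3.0000 = 2.471×10⁻¹⁴·3.56152e-28 ≈ 8.801e-42.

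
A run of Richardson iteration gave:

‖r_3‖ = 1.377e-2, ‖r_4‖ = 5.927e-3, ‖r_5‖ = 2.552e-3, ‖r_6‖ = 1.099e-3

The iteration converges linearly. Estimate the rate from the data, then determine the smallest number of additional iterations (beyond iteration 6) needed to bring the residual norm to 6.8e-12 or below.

23

Rate ρ ≈ ‖r_6‖/‖r_5‖ = 1.099e-3/2.552e-3 = 0.4306.
After j more steps, ‖r_{6+j}‖ ≈ 1.099e-3·ρ^j; need ρ^j ≤ 6.8e-12/1.099e-3 = 6.18744e-09.
j ≥ ln(6.18744e-09)/ln(0.4306) = -18.9007/-0.84258 = 22.432.
So 23 more iterations are needed.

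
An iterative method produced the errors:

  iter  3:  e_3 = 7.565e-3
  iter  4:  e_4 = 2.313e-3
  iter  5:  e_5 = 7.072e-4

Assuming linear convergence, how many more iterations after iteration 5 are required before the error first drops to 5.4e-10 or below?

Rate ρ ≈ e_5/e_4 = 7.072e-4/2.313e-3 = 0.3058.
After j more steps, e_{5+j} ≈ 7.072e-4·ρ^j; need ρ^j ≤ 5.4e-10/7.072e-4 = 7.63575e-07.
j ≥ ln(7.63575e-07)/ln(0.3058) = -14.0853/-1.18482 = 11.888.
So 12 more iterations are needed.

12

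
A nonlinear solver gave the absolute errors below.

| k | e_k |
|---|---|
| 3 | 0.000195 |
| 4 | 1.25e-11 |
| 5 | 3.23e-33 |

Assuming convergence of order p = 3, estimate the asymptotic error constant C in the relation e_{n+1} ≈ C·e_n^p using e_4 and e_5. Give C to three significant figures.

C ≈ e_5 / e_4^3
  = 3.23e-33 / (1.25e-11)^3
  = 3.23e-33 / 1.95313e-33 ≈ 1.6538

1.65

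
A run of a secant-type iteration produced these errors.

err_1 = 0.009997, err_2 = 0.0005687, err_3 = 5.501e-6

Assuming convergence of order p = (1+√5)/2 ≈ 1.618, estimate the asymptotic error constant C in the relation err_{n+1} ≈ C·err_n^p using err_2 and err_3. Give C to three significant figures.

C ≈ err_3 / err_2^1.618
  = 5.501e-6 / (0.0005687)^1.618
  = 5.501e-6 / 5.61566e-06 ≈ 0.97958

0.980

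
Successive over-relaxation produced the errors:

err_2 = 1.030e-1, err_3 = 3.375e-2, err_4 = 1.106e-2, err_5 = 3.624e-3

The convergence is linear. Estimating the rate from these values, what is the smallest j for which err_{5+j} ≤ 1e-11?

Rate ρ ≈ err_5/err_4 = 3.624e-3/1.106e-2 = 0.3277.
After j more steps, err_{5+j} ≈ 3.624e-3·ρ^j; need ρ^j ≤ 1e-11/3.624e-3 = 2.75938e-09.
j ≥ ln(2.75938e-09)/ln(0.3277) = -19.7083/-1.11566 = 17.665.
So 18 more iterations are needed.

18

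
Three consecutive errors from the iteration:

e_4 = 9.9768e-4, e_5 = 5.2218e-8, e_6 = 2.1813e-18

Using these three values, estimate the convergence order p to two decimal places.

2.42

p ≈ ln(e_6/e_5) / ln(e_5/e_4)
  = ln(2.1813e-18/5.2218e-8) / ln(5.2218e-8/9.9768e-4)
  = ln(4.1773e-11) / ln(5.23394e-05)
  = -23.89877 / -9.85776 ≈ 2.42436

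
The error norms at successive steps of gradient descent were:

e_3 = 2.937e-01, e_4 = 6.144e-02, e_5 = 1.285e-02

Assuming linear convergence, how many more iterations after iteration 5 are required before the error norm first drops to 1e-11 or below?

Rate ρ ≈ e_5/e_4 = 1.285e-02/6.144e-02 = 0.2091.
After j more steps, e_{5+j} ≈ 1.285e-02·ρ^j; need ρ^j ≤ 1e-11/1.285e-02 = 7.7821e-10.
j ≥ ln(7.7821e-10)/ln(0.2091) = -20.9740/-1.56494 = 13.402.
So 14 more iterations are needed.

14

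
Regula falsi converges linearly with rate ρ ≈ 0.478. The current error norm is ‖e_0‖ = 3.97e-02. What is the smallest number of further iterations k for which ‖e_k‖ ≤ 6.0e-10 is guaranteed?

After k steps, ‖e_k‖ ≈ 3.97e-02·0.478^k.
Need 0.478^k ≤ 6.0e-10/3.97e-02 = 1.51134e-08.
k ≥ ln(1.51134e-08)/ln(0.478) = -18.0077/-0.73814 = 24.396.
Smallest integer k = 25.

25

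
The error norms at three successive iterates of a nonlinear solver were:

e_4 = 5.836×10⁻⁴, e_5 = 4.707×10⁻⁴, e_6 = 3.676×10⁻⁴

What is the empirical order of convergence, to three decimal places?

p ≈ ln(e_6/e_5) / ln(e_5/e_4)
  = ln(3.676×10⁻⁴/4.707×10⁻⁴) / ln(4.707×10⁻⁴/5.836×10⁻⁴)
  = ln(0.780965) / ln(0.806546)
  = -0.247225 / -0.214994 ≈ 1.149916

1.150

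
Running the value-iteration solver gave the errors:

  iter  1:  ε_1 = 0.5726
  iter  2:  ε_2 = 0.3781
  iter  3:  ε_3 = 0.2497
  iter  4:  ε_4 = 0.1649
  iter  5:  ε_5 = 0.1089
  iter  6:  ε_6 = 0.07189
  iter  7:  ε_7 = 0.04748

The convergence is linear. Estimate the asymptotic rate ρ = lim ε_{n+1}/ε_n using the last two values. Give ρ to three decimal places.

ρ ≈ ε_7/ε_6 = 0.04748/0.07189 = 0.66045

0.660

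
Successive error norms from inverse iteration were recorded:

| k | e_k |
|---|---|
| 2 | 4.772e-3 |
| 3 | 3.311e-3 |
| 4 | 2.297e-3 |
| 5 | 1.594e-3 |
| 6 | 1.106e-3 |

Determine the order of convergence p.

Consecutive ratios: e_6/e_5 = 1.106e-3/1.594e-3 = 0.693852, e_5/e_4 = 1.594e-3/2.297e-3 = 0.693949.
p ≈ ln(0.693852)/ln(0.693949) = -0.3655/-0.3654 ≈ 1.00.
So the convergence is linear (order 1).

1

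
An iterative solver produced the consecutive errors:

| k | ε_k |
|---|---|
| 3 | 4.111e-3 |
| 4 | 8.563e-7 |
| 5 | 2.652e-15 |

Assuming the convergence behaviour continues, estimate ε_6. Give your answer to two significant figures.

5.7e-35

First estimate the order: p ≈ ln(ε_5/ε_4) / ln(ε_4/ε_3) = ln(2.652e-15/8.563e-7)/ln(8.563e-7/4.111e-3) = ln(3.09705e-09)/ln(0.000208295) ≈ 2.3114.
Then ε_6 ≈ ε_5·(ε_5/ε_4)^p = 2.652e-15·(3.09705e-09)^2.3114 = 2.652e-15·2.14871e-20 ≈ 5.698e-35.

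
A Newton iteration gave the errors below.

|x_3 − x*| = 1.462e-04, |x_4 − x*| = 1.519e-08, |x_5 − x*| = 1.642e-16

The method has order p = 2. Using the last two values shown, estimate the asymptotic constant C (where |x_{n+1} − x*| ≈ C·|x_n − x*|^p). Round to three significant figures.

C ≈ |x_5 − x*| / |x_4 − x*|^2
  = 1.642e-16 / (1.519e-08)^2
  = 1.642e-16 / 2.30736e-16 ≈ 0.71164

0.712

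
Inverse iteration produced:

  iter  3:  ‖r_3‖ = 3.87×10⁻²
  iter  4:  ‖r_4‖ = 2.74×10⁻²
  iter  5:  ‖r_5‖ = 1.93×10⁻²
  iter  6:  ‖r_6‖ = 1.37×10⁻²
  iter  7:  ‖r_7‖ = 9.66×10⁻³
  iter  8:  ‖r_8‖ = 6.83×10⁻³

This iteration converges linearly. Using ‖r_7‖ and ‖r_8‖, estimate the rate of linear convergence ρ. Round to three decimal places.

ρ ≈ ‖r_8‖/‖r_7‖ = 6.83×10⁻³/9.66×10⁻³ = 0.70704

0.707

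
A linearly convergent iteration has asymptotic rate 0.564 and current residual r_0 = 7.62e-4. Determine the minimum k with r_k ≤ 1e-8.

20

After k steps, r_k ≈ 7.62e-4·0.564^k.
Need 0.564^k ≤ 1e-8/7.62e-4 = 1.31234e-05.
k ≥ ln(1.31234e-05)/ln(0.564) = -11.2411/-0.57270 = 19.628.
Smallest integer k = 20.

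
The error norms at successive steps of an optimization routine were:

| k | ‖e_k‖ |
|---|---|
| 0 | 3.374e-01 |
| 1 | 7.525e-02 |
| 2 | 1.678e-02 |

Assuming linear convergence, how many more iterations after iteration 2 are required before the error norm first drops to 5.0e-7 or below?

Rate ρ ≈ ‖e_2‖/‖e_1‖ = 1.678e-02/7.525e-02 = 0.2230.
After j more steps, ‖e_{2+j}‖ ≈ 1.678e-02·ρ^j; need ρ^j ≤ 5.0e-7/1.678e-02 = 2.97974e-05.
j ≥ ln(2.97974e-05)/ln(0.2230) = -10.4211/-1.50058 = 6.945.
So 7 more iterations are needed.

7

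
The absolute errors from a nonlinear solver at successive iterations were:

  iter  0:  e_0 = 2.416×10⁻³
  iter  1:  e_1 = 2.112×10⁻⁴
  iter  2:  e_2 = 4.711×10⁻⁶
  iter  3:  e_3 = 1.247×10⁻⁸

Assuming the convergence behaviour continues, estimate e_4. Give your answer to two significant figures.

First estimate the order: p ≈ ln(e_3/e_2) / ln(e_2/e_1) = ln(1.247×10⁻⁸/4.711×10⁻⁶)/ln(4.711×10⁻⁶/2.112×10⁻⁴) = ln(0.002647)/ln(0.0223059) ≈ 1.5605.
Then e_4 ≈ e_3·(e_3/e_2)^p = 1.247×10⁻⁸·(0.002647)^1.5605 = 1.247×10⁻⁸·9.51059e-05 ≈ 1.186e-12.

1.2e-12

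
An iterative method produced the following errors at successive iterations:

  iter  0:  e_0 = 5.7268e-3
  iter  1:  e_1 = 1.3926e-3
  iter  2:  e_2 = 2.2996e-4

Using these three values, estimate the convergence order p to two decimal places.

1.27

p ≈ ln(e_2/e_1) / ln(e_1/e_0)
  = ln(2.2996e-4/1.3926e-3) / ln(1.3926e-3/5.7268e-3)
  = ln(0.16513) / ln(0.243172)
  = -1.80102 / -1.41399 ≈ 1.27371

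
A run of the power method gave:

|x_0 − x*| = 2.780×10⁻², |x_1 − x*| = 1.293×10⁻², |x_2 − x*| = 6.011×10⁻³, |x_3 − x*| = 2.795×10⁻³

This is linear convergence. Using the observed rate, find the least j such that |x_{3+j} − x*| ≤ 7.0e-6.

Rate ρ ≈ |x_3 − x*|/|x_2 − x*| = 2.795×10⁻³/6.011×10⁻³ = 0.4650.
After j more steps, |x_{3+j} − x*| ≈ 2.795×10⁻³·ρ^j; need ρ^j ≤ 7.0e-6/2.795×10⁻³ = 0.00250447.
j ≥ ln(0.00250447)/ln(0.4650) = -5.9897/-0.76572 = 7.822.
So 8 more iterations are needed.

8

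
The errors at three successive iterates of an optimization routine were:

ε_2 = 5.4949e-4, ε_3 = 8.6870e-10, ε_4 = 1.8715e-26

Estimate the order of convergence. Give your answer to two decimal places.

p ≈ ln(ε_4/ε_3) / ln(ε_3/ε_2)
  = ln(1.8715e-26/8.6870e-10) / ln(8.6870e-10/5.4949e-4)
  = ln(2.15437e-17) / ln(1.58092e-06)
  = -38.37645 / -13.35750 ≈ 2.87303

2.87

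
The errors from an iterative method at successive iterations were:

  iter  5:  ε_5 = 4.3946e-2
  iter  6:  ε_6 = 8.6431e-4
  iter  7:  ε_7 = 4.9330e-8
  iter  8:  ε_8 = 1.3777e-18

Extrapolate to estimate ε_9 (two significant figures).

7.8e-45

First estimate the order: p ≈ ln(ε_8/ε_7) / ln(ε_7/ε_6) = ln(1.3777e-18/4.9330e-8)/ln(4.9330e-8/8.6431e-4) = ln(2.79282e-11)/ln(5.70744e-05) ≈ 2.4871.
Then ε_9 ≈ ε_8·(ε_8/ε_7)^p = 1.3777e-18·(2.79282e-11)^2.4871 = 1.3777e-18·5.63967e-27 ≈ 7.77e-45.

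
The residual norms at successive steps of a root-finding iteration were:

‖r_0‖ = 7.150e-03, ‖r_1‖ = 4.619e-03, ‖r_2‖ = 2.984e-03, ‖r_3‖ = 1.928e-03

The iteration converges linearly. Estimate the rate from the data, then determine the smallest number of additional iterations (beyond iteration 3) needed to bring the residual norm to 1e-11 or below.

Rate ρ ≈ ‖r_3‖/‖r_2‖ = 1.928e-03/2.984e-03 = 0.6461.
After j more steps, ‖r_{3+j}‖ ≈ 1.928e-03·ρ^j; need ρ^j ≤ 1e-11/1.928e-03 = 5.18672e-09.
j ≥ ln(5.18672e-09)/ln(0.6461) = -19.0772/-0.43680 = 43.675.
So 44 more iterations are needed.

44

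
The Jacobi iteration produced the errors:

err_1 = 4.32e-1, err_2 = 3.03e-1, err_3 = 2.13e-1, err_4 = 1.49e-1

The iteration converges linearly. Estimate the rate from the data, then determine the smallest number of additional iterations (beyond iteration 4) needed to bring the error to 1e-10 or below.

Rate ρ ≈ err_4/err_3 = 1.49e-1/2.13e-1 = 0.6995.
After j more steps, err_{4+j} ≈ 1.49e-1·ρ^j; need ρ^j ≤ 1e-10/1.49e-1 = 6.71141e-10.
j ≥ ln(6.71141e-10)/ln(0.6995) = -21.1220/-0.35739 = 59.101.
So 60 more iterations are needed.

60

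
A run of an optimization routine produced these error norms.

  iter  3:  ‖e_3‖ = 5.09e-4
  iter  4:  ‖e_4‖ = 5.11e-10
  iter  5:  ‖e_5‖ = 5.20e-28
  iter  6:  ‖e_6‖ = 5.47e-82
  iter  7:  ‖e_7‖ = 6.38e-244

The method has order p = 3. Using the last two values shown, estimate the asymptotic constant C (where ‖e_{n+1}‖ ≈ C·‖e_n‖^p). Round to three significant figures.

C ≈ ‖e_7‖ / ‖e_6‖^3
  = 6.38e-244 / (5.47e-82)^3
  = 6.38e-244 / 1.63667e-244 ≈ 3.8982

3.90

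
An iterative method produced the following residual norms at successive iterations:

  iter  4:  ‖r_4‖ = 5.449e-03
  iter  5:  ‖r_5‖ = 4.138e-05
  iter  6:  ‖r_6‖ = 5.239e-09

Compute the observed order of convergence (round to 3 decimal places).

1.839

p ≈ ln(‖r_6‖/‖r_5‖) / ln(‖r_5‖/‖r_4‖)
  = ln(5.239e-09/4.138e-05) / ln(4.138e-05/5.449e-03)
  = ln(0.000126607) / ln(0.00759405)
  = -8.974423 / -4.880390 ≈ 1.838874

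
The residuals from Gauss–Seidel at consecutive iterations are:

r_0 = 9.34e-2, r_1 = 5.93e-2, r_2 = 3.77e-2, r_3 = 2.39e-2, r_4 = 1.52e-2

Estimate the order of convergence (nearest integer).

1

Consecutive ratios: r_4/r_3 = 1.52e-2/2.39e-2 = 0.635983, r_3/r_2 = 2.39e-2/3.77e-2 = 0.633952.
p ≈ ln(0.635983)/ln(0.633952) = -0.4526/-0.4558 ≈ 0.99.
So the convergence is linear (order 1).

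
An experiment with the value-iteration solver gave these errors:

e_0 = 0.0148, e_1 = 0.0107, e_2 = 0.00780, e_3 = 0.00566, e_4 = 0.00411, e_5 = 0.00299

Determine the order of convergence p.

1

Consecutive ratios: e_5/e_4 = 0.00299/0.00411 = 0.727494, e_4/e_3 = 0.00411/0.00566 = 0.726148.
p ≈ ln(0.727494)/ln(0.726148) = -0.3181/-0.3200 ≈ 0.99.
So the convergence is linear (order 1).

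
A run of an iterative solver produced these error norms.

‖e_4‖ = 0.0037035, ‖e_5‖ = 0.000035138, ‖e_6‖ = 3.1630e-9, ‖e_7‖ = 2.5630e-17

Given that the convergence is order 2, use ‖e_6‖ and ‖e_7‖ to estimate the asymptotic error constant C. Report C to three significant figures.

2.56

C ≈ ‖e_7‖ / ‖e_6‖^2
  = 2.5630e-17 / (3.1630e-9)^2
  = 2.5630e-17 / 1.00046e-17 ≈ 2.5618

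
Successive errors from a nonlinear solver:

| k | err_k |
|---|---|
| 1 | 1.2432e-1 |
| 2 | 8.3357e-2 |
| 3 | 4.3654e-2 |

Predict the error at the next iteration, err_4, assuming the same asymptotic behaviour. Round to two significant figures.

First estimate the order: p ≈ ln(err_3/err_2) / ln(err_2/err_1) = ln(4.3654e-2/8.3357e-2)/ln(8.3357e-2/1.2432e-1) = ln(0.523699)/ln(0.670504) ≈ 1.6182.
Then err_4 ≈ err_3·(err_3/err_2)^p = 4.3654e-2·(0.523699)^1.6182 = 4.3654e-2·0.35109 ≈ 0.01533.

1.5e-2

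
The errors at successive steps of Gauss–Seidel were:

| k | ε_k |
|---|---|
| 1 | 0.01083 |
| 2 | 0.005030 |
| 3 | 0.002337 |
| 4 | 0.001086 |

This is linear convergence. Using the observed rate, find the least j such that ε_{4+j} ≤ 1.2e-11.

Rate ρ ≈ ε_4/ε_3 = 0.001086/0.002337 = 0.4647.
After j more steps, ε_{4+j} ≈ 0.001086·ρ^j; need ρ^j ≤ 1.2e-11/0.001086 = 1.10497e-08.
j ≥ ln(1.10497e-08)/ln(0.4647) = -18.3209/-0.76636 = 23.906.
So 24 more iterations are needed.

24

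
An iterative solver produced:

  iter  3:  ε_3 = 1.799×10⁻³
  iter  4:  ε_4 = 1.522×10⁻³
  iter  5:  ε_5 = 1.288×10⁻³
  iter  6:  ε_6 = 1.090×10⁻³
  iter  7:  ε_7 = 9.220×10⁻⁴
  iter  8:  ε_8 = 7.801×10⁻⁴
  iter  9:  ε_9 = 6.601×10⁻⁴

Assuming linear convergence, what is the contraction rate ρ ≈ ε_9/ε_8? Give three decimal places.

0.846

ρ ≈ ε_9/ε_8 = 6.601×10⁻⁴/7.801×10⁻⁴ = 0.84617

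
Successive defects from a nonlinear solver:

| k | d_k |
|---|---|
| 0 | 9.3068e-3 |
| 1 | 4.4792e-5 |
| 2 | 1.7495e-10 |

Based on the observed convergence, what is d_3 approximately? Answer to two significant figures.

First estimate the order: p ≈ ln(d_2/d_1) / ln(d_1/d_0) = ln(1.7495e-10/4.4792e-5)/ln(4.4792e-5/9.3068e-3) = ln(3.90583e-06)/ln(0.00481283) ≈ 2.3336.
Then d_3 ≈ d_2·(d_2/d_1)^p = 1.7495e-10·(3.90583e-06)^2.3336 = 1.7495e-10·2.39454e-13 ≈ 4.189e-23.

4.2e-23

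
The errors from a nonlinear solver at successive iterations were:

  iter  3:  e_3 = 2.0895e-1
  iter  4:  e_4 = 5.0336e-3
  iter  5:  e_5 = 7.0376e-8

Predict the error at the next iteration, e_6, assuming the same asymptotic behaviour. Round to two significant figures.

1.9e-22

First estimate the order: p ≈ ln(e_5/e_4) / ln(e_4/e_3) = ln(7.0376e-8/5.0336e-3)/ln(5.0336e-3/2.0895e-1) = ln(1.39812e-05)/ln(0.02409) ≈ 3.0000.
Then e_6 ≈ e_5·(e_5/e_4)^p = 7.0376e-8·(1.39812e-05)^3.0000 = 7.0376e-8·2.73296e-15 ≈ 1.923e-22.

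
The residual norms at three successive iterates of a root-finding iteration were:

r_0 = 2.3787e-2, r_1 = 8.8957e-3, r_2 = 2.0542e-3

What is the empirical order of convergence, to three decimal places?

1.490

p ≈ ln(r_2/r_1) / ln(r_1/r_0)
  = ln(2.0542e-3/8.8957e-3) / ln(8.8957e-3/2.3787e-2)
  = ln(0.230921) / ln(0.373973)
  = -1.465680 / -0.983572 ≈ 1.490160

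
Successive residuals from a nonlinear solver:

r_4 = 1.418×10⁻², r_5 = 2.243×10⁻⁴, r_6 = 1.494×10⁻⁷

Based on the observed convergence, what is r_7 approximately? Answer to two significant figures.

3.7e-13

First estimate the order: p ≈ ln(r_6/r_5) / ln(r_5/r_4) = ln(1.494×10⁻⁷/2.243×10⁻⁴)/ln(2.243×10⁻⁴/1.418×10⁻²) = ln(0.000666072)/ln(0.0158181) ≈ 1.7639.
Then r_7 ≈ r_6·(r_6/r_5)^p = 1.494×10⁻⁷·(0.000666072)^1.7639 = 1.494×10⁻⁷·2.49465e-06 ≈ 3.727e-13.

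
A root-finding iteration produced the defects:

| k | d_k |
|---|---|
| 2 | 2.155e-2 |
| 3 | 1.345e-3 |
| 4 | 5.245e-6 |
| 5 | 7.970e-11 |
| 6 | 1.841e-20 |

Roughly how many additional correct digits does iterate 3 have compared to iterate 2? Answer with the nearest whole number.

1

Digits gained ≈ log₁₀(d_2/d_3) = log₁₀(2.155e-2/1.345e-3) = log₁₀(16.0223) ≈ 1.205.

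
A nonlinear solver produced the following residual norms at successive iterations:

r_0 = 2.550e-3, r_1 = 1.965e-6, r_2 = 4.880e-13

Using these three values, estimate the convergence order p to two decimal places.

p ≈ ln(r_2/r_1) / ln(r_1/r_0)
  = ln(4.880e-13/1.965e-6) / ln(1.965e-6/2.550e-3)
  = ln(2.48346e-07) / ln(0.000770588)
  = -15.20844 / -7.16836 ≈ 2.12161

2.12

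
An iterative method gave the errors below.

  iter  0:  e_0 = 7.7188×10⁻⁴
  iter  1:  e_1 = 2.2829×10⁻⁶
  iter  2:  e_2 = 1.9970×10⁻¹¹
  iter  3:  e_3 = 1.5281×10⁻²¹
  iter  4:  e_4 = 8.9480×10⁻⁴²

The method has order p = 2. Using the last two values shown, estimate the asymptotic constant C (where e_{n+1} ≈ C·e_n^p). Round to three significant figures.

C ≈ e_4 / e_3^2
  = 8.9480×10⁻⁴² / (1.5281×10⁻²¹)^2
  = 8.9480×10⁻⁴² / 2.33509e-42 ≈ 3.832

3.83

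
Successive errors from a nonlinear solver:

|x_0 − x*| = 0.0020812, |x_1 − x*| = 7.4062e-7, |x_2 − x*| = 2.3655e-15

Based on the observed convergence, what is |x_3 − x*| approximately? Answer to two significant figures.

First estimate the order: p ≈ ln(|x_2 − x*|/|x_1 − x*|) / ln(|x_1 − x*|/|x_0 − x*|) = ln(2.3655e-15/7.4062e-7)/ln(7.4062e-7/0.0020812) = ln(3.19395e-09)/ln(0.000355862) ≈ 2.4634.
Then |x_3 − x*| ≈ |x_2 − x*|·(|x_2 − x*|/|x_1 − x*|)^p = 2.3655e-15·(3.19395e-09)^2.4634 = 2.3655e-15·1.17967e-21 ≈ 2.791e-36.

2.8e-36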